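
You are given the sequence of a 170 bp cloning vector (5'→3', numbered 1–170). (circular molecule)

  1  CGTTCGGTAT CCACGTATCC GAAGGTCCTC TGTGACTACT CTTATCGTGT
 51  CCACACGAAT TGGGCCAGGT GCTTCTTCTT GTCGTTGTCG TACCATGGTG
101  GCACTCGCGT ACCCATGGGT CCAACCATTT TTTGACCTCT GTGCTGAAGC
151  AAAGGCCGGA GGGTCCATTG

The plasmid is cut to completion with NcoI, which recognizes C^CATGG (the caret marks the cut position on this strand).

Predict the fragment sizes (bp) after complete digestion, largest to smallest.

150, 20 bp

NcoI sites (CCATGG) start at positions 93, 113.
NcoI cuts after the first base of each site, so after positions 93, 113.
Circular molecule, 2 cuts → 2 fragments:
  94–113 → 20 bp
  114–170 then 1–93 → 57 + 93 = 150 bp
Sorted largest to smallest: 150, 20 bp.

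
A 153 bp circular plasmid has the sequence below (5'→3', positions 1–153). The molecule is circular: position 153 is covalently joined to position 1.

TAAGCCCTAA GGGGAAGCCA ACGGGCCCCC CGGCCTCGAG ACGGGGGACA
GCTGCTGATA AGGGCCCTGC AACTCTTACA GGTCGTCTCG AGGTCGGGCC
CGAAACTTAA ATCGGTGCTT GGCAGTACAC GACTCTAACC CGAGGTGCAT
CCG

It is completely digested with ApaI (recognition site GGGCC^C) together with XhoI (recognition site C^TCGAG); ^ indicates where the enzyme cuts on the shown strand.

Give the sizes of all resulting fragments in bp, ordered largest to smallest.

80, 31, 21, 13, 8 bp

ApaI sites (GGGCCC) start at positions 23, 62, 96.
ApaI cuts after base 5 of each site (before the last base), so after positions 27, 66, 100.
XhoI sites (CTCGAG) start at positions 35, 87.
XhoI cuts after the first base of each site, so after positions 35, 87.
Combined cut positions: 27, 35, 66, 87, 100.
Circular molecule, 5 cuts → 5 fragments:
  28–35 → 8 bp
  36–66 → 31 bp
  67–87 → 21 bp
  88–100 → 13 bp
  101–153 then 1–27 → 53 + 27 = 80 bp
Sorted largest to smallest: 80, 31, 21, 13, 8 bp.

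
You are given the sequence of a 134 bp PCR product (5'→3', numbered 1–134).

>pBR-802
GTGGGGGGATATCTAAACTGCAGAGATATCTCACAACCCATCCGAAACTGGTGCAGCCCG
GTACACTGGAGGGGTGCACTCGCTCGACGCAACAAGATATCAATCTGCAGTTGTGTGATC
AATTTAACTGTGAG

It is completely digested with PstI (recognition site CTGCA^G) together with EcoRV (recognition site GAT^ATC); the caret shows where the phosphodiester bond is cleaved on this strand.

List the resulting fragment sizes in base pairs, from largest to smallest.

PstI sites (CTGCAG) start at positions 18, 105.
PstI cuts after base 5 of each site (before the last base), so after positions 22, 109.
EcoRV sites (GATATC) start at positions 8, 25, 96.
EcoRV cuts after base 3 of each site, so after positions 10, 27, 98.
Combined cut positions: 10, 22, 27, 98, 109.
Linear molecule, 5 cuts → 6 fragments:
  1–10 → 10 bp
  11–22 → 12 bp
  23–27 → 5 bp
  28–98 → 71 bp
  99–109 → 11 bp
  110–134 → 25 bp
Sorted largest to smallest: 71, 25, 12, 11, 10, 5 bp.

71, 25, 12, 11, 10, 5 bp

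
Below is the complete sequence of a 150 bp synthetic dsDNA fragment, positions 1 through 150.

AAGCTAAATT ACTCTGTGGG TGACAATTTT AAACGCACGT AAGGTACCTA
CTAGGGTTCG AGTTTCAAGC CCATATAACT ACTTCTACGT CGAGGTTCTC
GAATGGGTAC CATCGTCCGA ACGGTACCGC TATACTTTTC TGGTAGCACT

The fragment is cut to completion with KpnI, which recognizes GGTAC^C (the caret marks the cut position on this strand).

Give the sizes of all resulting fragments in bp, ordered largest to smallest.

KpnI sites (GGTACC) start at positions 43, 106, 123.
KpnI cuts after base 5 of each site (before the last base), so after positions 47, 110, 127.
Linear molecule, 3 cuts → 4 fragments:
  1–47 → 47 bp
  48–110 → 63 bp
  111–127 → 17 bp
  128–150 → 23 bp
Sorted largest to smallest: 63, 47, 23, 17 bp.

63, 47, 23, 17 bp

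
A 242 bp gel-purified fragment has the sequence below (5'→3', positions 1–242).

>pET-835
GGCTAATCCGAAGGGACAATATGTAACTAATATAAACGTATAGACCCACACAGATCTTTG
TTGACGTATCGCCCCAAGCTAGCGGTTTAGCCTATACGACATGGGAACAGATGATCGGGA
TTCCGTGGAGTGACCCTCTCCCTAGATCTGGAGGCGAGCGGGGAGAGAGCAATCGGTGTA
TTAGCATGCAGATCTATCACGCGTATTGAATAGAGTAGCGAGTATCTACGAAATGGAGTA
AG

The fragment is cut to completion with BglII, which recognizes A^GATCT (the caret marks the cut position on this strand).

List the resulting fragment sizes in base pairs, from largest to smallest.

92, 52, 52, 46 bp

BglII sites (AGATCT) start at positions 52, 144, 190.
BglII cuts after the first base of each site, so after positions 52, 144, 190.
Linear molecule, 3 cuts → 4 fragments:
  1–52 → 52 bp
  53–144 → 92 bp
  145–190 → 46 bp
  191–242 → 52 bp
Sorted largest to smallest: 92, 52, 52, 46 bp.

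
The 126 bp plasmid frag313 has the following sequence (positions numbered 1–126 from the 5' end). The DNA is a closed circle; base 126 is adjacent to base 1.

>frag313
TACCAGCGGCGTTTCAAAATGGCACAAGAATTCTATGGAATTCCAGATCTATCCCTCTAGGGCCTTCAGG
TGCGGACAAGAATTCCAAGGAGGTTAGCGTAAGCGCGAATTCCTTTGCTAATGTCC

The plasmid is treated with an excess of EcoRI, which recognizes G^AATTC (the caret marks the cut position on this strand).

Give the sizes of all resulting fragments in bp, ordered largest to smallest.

EcoRI sites (GAATTC) start at positions 28, 38, 80, 107.
EcoRI cuts after the first base of each site, so after positions 28, 38, 80, 107.
Circular molecule, 4 cuts → 4 fragments:
  29–38 → 10 bp
  39–80 → 42 bp
  81–107 → 27 bp
  108–126 then 1–28 → 19 + 28 = 47 bp
Sorted largest to smallest: 47, 42, 27, 10 bp.

47, 42, 27, 10 bp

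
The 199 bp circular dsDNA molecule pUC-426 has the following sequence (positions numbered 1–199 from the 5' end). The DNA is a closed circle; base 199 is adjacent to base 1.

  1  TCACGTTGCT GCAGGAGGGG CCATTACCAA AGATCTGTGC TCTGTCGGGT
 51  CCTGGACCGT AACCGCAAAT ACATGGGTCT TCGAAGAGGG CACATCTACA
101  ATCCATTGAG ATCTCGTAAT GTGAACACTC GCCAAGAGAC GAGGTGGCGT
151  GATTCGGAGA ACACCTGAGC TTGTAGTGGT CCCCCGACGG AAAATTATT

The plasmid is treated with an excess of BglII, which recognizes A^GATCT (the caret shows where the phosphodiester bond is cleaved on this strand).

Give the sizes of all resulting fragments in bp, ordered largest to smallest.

BglII sites (AGATCT) start at positions 31, 109.
BglII cuts after the first base of each site, so after positions 31, 109.
Circular molecule, 2 cuts → 2 fragments:
  32–109 → 78 bp
  110–199 then 1–31 → 90 + 31 = 121 bp
Sorted largest to smallest: 121, 78 bp.

121, 78 bp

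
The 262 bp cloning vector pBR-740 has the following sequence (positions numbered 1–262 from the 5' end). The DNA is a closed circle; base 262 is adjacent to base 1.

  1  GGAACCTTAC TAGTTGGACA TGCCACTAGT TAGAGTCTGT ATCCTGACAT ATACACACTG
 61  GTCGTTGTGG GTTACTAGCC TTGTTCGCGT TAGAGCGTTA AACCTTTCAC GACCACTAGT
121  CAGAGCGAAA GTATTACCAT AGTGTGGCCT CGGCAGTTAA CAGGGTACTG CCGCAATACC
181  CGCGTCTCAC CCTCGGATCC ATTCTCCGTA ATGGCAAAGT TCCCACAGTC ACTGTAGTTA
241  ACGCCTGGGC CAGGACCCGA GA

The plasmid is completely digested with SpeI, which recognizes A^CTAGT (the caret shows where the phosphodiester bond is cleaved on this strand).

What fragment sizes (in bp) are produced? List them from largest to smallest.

156, 90, 16 bp

SpeI sites (ACTAGT) start at positions 9, 25, 115.
SpeI cuts after the first base of each site, so after positions 9, 25, 115.
Circular molecule, 3 cuts → 3 fragments:
  10–25 → 16 bp
  26–115 → 90 bp
  116–262 then 1–9 → 147 + 9 = 156 bp
Sorted largest to smallest: 156, 90, 16 bp.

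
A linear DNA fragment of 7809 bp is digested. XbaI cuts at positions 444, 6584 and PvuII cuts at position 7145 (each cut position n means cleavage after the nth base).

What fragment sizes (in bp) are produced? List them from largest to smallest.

6140, 664, 561, 444 bp

Combined cut positions (sorted): 444, 6584, 7145.
Linear molecule, 3 cuts → 4 fragments:
  444 − 0 = 444 bp
  6584 − 444 = 6140 bp
  7145 − 6584 = 561 bp
  7809 − 7145 = 664 bp
Sorted largest to smallest: 6140, 664, 561, 444 bp.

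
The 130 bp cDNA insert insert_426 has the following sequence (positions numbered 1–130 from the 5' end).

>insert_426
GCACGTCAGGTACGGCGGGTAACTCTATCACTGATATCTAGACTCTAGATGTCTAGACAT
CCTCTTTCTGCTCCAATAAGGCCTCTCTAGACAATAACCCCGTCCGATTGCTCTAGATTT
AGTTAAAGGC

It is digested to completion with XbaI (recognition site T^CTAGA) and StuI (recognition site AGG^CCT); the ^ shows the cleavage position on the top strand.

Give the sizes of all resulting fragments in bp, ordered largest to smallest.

XbaI sites (TCTAGA) start at positions 37, 44, 52, 86, 112.
XbaI cuts after the first base of each site, so after positions 37, 44, 52, 86, 112.
The StuI site (AGGCCT) starts at position 79.
StuI cuts after base 3 of each site, so after position 81.
Combined cut positions: 37, 44, 52, 81, 86, 112.
Linear molecule, 6 cuts → 7 fragments:
  1–37 → 37 bp
  38–44 → 7 bp
  45–52 → 8 bp
  53–81 → 29 bp
  82–86 → 5 bp
  87–112 → 26 bp
  113–130 → 18 bp
Sorted largest to smallest: 37, 29, 26, 18, 8, 7, 5 bp.

37, 29, 26, 18, 8, 7, 5 bp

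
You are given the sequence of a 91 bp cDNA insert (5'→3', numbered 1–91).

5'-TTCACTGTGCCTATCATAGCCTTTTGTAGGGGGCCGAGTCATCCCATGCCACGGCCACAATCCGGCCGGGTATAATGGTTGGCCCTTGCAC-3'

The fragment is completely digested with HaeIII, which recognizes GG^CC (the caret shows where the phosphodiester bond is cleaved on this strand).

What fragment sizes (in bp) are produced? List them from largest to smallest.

HaeIII sites (GGCC) start at positions 32, 53, 64, 81.
HaeIII cuts after base 2 of each site, so after positions 33, 54, 65, 82.
Linear molecule, 4 cuts → 5 fragments:
  1–33 → 33 bp
  34–54 → 21 bp
  55–65 → 11 bp
  66–82 → 17 bp
  83–91 → 9 bp
Sorted largest to smallest: 33, 21, 17, 11, 9 bp.

33, 21, 17, 11, 9 bp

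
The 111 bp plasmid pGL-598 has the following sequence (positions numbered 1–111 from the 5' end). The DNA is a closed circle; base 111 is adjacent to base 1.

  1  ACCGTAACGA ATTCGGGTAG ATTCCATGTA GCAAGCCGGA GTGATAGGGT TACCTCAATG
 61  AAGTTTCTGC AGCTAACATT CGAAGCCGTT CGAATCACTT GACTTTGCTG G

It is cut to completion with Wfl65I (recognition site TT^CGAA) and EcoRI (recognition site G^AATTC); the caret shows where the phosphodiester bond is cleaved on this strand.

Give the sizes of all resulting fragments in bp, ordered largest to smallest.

71, 30, 10 bp

Wfl65I sites (TTCGAA) start at positions 79, 89.
Wfl65I cuts after base 2 of each site, so after positions 80, 90.
The EcoRI site (GAATTC) starts at position 9.
EcoRI cuts after the first base of each site, so after position 9.
Combined cut positions: 9, 80, 90.
Circular molecule, 3 cuts → 3 fragments:
  10–80 → 71 bp
  81–90 → 10 bp
  91–111 then 1–9 → 21 + 9 = 30 bp
Sorted largest to smallest: 71, 30, 10 bp.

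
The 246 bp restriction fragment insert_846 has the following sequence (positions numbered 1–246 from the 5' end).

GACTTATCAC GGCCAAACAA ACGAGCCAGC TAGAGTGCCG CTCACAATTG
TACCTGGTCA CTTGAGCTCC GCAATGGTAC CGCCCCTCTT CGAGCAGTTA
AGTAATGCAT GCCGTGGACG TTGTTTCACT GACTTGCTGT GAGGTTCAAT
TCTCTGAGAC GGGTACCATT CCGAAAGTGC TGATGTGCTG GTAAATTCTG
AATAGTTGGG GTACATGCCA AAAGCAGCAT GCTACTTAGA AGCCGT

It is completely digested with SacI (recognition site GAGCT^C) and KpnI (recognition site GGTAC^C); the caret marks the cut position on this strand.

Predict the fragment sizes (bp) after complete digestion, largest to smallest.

86, 80, 68, 12 bp

The SacI site (GAGCTC) starts at position 64.
SacI cuts after base 5 of each site (before the last base), so after position 68.
KpnI sites (GGTACC) start at positions 76, 162.
KpnI cuts after base 5 of each site (before the last base), so after positions 80, 166.
Combined cut positions: 68, 80, 166.
Linear molecule, 3 cuts → 4 fragments:
  1–68 → 68 bp
  69–80 → 12 bp
  81–166 → 86 bp
  167–246 → 80 bp
Sorted largest to smallest: 86, 80, 68, 12 bp.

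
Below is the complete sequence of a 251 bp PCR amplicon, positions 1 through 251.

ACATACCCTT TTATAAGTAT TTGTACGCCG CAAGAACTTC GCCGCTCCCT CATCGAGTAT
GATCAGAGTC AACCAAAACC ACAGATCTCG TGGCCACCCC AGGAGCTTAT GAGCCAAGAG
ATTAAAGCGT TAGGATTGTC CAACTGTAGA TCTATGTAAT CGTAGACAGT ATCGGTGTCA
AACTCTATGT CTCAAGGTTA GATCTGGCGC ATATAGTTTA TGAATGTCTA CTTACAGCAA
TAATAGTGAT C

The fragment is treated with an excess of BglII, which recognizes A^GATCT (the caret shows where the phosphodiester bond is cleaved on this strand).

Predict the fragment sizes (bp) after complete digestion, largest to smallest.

BglII sites (AGATCT) start at positions 83, 148, 200.
BglII cuts after the first base of each site, so after positions 83, 148, 200.
Linear molecule, 3 cuts → 4 fragments:
  1–83 → 83 bp
  84–148 → 65 bp
  149–200 → 52 bp
  201–251 → 51 bp
Sorted largest to smallest: 83, 65, 52, 51 bp.

83, 65, 52, 51 bp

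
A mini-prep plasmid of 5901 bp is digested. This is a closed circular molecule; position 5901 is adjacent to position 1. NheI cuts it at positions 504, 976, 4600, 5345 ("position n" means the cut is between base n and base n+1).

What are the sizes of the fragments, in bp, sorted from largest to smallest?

Circular molecule, 4 cuts → 4 fragments:
  976 − 504 = 472 bp
  4600 − 976 = 3624 bp
  5345 − 4600 = 745 bp
  wrap: 5901 − 5345 + 504 = 1060 bp
Sorted largest to smallest: 3624, 1060, 745, 472 bp.

3624, 1060, 745, 472 bp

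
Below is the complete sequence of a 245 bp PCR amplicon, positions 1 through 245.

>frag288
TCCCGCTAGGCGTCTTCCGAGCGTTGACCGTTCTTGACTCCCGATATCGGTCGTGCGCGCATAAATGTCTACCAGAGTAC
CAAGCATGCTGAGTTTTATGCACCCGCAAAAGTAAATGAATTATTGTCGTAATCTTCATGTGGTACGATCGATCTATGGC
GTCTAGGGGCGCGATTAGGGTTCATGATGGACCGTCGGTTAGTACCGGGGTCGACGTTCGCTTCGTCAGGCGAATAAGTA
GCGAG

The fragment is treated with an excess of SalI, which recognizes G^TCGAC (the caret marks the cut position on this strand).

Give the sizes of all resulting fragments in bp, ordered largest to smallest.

The SalI site (GTCGAC) starts at position 210.
SalI cuts after the first base of each site, so after position 210.
Linear molecule, 1 cut → 2 fragments:
  1–210 → 210 bp
  211–245 → 35 bp
Sorted largest to smallest: 210, 35 bp.

210, 35 bp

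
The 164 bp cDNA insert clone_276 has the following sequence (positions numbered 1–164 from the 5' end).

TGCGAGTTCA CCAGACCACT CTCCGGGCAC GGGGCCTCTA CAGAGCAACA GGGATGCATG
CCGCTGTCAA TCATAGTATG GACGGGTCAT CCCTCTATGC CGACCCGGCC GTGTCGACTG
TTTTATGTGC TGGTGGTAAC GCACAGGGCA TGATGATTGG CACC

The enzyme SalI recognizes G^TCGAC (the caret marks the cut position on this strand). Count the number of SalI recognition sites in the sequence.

1

GTCGAC occurs starting at position 113.
SalI cuts at 1 site.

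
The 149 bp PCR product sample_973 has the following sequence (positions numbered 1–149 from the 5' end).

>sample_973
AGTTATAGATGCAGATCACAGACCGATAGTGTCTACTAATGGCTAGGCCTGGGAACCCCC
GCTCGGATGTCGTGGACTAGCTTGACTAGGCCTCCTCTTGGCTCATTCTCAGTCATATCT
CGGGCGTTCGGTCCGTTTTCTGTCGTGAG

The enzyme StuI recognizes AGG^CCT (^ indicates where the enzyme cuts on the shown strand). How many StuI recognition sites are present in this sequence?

AGGCCT occurs starting at positions 45, 88.
StuI cuts at 2 sites.

2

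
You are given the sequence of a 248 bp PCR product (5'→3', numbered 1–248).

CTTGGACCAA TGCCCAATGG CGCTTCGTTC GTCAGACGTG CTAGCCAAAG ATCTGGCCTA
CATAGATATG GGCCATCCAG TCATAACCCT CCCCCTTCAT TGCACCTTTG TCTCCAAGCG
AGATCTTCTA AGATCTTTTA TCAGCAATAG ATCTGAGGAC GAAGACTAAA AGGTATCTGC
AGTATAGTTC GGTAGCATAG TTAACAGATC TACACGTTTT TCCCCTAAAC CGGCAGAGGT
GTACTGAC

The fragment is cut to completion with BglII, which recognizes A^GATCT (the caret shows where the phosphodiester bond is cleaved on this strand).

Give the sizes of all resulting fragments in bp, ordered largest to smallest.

72, 57, 49, 42, 18, 10 bp

BglII sites (AGATCT) start at positions 49, 121, 131, 149, 206.
BglII cuts after the first base of each site, so after positions 49, 121, 131, 149, 206.
Linear molecule, 5 cuts → 6 fragments:
  1–49 → 49 bp
  50–121 → 72 bp
  122–131 → 10 bp
  132–149 → 18 bp
  150–206 → 57 bp
  207–248 → 42 bp
Sorted largest to smallest: 72, 57, 49, 42, 18, 10 bp.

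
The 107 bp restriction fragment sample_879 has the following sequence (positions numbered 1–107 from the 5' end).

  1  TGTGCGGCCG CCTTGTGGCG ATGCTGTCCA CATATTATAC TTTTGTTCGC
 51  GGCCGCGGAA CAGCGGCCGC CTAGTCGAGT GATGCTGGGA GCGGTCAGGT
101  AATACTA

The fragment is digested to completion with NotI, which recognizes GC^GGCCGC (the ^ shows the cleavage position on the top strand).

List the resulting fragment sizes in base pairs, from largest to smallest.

NotI sites (GCGGCCGC) start at positions 4, 49, 63.
NotI cuts after base 2 of each site, so after positions 5, 50, 64.
Linear molecule, 3 cuts → 4 fragments:
  1–5 → 5 bp
  6–50 → 45 bp
  51–64 → 14 bp
  65–107 → 43 bp
Sorted largest to smallest: 45, 43, 14, 5 bp.

45, 43, 14, 5 bp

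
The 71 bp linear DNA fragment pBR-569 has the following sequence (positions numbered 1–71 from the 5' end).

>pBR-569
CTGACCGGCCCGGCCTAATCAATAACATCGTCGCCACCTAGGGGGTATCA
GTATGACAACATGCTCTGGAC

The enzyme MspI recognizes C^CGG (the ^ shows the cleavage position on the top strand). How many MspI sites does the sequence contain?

CCGG occurs starting at positions 5, 10.
MspI cuts at 2 sites.

2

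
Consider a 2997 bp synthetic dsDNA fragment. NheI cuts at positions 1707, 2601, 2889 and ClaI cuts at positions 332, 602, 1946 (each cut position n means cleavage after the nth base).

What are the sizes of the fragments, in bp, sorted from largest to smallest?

1105, 655, 332, 288, 270, 239, 108 bp

Combined cut positions (sorted): 332, 602, 1707, 1946, 2601, 2889.
Linear molecule, 6 cuts → 7 fragments:
  332 − 0 = 332 bp
  602 − 332 = 270 bp
  1707 − 602 = 1105 bp
  1946 − 1707 = 239 bp
  2601 − 1946 = 655 bp
  2889 − 2601 = 288 bp
  2997 − 2889 = 108 bp
Sorted largest to smallest: 1105, 655, 332, 288, 270, 239, 108 bp.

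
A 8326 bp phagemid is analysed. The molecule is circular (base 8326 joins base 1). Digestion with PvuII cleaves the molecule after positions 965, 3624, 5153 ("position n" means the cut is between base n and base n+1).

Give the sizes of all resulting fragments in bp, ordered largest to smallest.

4138, 2659, 1529 bp

Circular molecule, 3 cuts → 3 fragments:
  3624 − 965 = 2659 bp
  5153 − 3624 = 1529 bp
  wrap: 8326 − 5153 + 965 = 4138 bp
Sorted largest to smallest: 4138, 2659, 1529 bp.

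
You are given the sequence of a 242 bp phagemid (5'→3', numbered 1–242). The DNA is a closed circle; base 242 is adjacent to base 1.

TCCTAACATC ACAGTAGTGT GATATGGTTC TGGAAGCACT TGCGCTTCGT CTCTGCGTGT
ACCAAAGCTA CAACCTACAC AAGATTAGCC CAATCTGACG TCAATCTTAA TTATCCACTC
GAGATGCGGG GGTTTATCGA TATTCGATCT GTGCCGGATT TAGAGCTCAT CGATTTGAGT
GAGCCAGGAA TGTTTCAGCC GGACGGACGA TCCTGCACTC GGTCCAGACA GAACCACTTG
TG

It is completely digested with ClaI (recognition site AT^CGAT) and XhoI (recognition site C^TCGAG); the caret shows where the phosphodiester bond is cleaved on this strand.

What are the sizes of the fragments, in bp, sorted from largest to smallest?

ClaI sites (ATCGAT) start at positions 136, 169.
ClaI cuts after base 2 of each site, so after positions 137, 170.
The XhoI site (CTCGAG) starts at position 118.
XhoI cuts after the first base of each site, so after position 118.
Combined cut positions: 118, 137, 170.
Circular molecule, 3 cuts → 3 fragments:
  119–137 → 19 bp
  138–170 → 33 bp
  171–242 then 1–118 → 72 + 118 = 190 bp
Sorted largest to smallest: 190, 33, 19 bp.

190, 33, 19 bp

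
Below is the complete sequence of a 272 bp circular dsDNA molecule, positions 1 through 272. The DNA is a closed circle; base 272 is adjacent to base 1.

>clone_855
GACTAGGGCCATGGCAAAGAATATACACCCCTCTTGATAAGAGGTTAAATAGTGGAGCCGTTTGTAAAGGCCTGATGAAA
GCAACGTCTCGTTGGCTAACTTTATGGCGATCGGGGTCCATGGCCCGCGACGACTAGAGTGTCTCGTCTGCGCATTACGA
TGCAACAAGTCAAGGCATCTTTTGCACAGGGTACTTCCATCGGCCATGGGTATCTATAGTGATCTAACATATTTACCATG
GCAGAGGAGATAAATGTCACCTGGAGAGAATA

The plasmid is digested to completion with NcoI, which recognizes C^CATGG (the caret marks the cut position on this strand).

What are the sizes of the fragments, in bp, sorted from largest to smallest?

NcoI sites (CCATGG) start at positions 9, 118, 204, 236.
NcoI cuts after the first base of each site, so after positions 9, 118, 204, 236.
Circular molecule, 4 cuts → 4 fragments:
  10–118 → 109 bp
  119–204 → 86 bp
  205–236 → 32 bp
  237–272 then 1–9 → 36 + 9 = 45 bp
Sorted largest to smallest: 109, 86, 45, 32 bp.

109, 86, 45, 32 bp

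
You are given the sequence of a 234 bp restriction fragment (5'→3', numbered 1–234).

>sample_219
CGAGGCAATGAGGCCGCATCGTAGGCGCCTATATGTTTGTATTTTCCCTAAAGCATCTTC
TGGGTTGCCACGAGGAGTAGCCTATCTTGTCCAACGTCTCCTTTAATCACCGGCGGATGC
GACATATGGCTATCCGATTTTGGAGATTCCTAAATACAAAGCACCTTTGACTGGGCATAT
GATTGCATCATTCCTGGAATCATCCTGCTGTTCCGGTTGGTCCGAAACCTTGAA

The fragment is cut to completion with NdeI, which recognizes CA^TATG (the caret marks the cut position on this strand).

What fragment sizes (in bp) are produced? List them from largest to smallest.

124, 57, 53 bp

NdeI sites (CATATG) start at positions 123, 176.
NdeI cuts after base 2 of each site, so after positions 124, 177.
Linear molecule, 2 cuts → 3 fragments:
  1–124 → 124 bp
  125–177 → 53 bp
  178–234 → 57 bp
Sorted largest to smallest: 124, 57, 53 bp.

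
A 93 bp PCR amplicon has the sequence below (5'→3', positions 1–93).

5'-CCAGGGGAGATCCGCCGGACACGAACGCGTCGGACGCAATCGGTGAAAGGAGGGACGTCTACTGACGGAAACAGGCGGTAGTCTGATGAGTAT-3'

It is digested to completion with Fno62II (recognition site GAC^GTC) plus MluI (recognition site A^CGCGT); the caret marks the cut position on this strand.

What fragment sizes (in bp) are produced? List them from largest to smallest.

The Fno62II site (GACGTC) starts at position 54.
Fno62II cuts after base 3 of each site, so after position 56.
The MluI site (ACGCGT) starts at position 25.
MluI cuts after the first base of each site, so after position 25.
Combined cut positions: 25, 56.
Linear molecule, 2 cuts → 3 fragments:
  1–25 → 25 bp
  26–56 → 31 bp
  57–93 → 37 bp
Sorted largest to smallest: 37, 31, 25 bp.

37, 31, 25 bp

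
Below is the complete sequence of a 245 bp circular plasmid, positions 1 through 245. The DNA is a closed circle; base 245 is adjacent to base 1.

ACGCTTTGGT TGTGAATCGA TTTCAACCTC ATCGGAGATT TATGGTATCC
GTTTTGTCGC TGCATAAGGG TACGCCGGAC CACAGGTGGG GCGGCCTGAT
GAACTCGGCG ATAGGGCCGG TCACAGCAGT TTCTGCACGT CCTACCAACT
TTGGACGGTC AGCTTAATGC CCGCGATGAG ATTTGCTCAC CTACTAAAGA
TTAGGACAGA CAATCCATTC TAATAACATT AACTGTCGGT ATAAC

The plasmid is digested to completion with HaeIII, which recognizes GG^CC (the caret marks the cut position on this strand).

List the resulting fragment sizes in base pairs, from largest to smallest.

223, 22 bp

HaeIII sites (GGCC) start at positions 93, 115.
HaeIII cuts after base 2 of each site, so after positions 94, 116.
Circular molecule, 2 cuts → 2 fragments:
  95–116 → 22 bp
  117–245 then 1–94 → 129 + 94 = 223 bp
Sorted largest to smallest: 223, 22 bp.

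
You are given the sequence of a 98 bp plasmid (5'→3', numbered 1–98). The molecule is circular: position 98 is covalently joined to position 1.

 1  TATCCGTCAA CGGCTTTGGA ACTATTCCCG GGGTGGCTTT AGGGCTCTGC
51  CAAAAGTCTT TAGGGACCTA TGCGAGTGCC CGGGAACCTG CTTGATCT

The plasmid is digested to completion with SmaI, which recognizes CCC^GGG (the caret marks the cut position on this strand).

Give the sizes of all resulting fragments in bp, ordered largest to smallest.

52, 46 bp

SmaI sites (CCCGGG) start at positions 27, 79.
SmaI cuts after base 3 of each site, so after positions 29, 81.
Circular molecule, 2 cuts → 2 fragments:
  30–81 → 52 bp
  82–98 then 1–29 → 17 + 29 = 46 bp
Sorted largest to smallest: 52, 46 bp.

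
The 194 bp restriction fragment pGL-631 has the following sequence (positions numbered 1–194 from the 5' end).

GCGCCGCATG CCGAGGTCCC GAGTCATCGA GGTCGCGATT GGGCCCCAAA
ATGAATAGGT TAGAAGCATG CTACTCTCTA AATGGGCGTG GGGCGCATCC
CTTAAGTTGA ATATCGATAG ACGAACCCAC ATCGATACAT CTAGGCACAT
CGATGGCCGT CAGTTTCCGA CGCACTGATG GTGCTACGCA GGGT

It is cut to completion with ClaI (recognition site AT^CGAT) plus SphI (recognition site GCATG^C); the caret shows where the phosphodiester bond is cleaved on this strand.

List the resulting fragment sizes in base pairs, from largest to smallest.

ClaI sites (ATCGAT) start at positions 113, 131, 149.
ClaI cuts after base 2 of each site, so after positions 114, 132, 150.
SphI sites (GCATGC) start at positions 6, 66.
SphI cuts after base 5 of each site (before the last base), so after positions 10, 70.
Combined cut positions: 10, 70, 114, 132, 150.
Linear molecule, 5 cuts → 6 fragments:
  1–10 → 10 bp
  11–70 → 60 bp
  71–114 → 44 bp
  115–132 → 18 bp
  133–150 → 18 bp
  151–194 → 44 bp
Sorted largest to smallest: 60, 44, 44, 18, 18, 10 bp.

60, 44, 44, 18, 18, 10 bp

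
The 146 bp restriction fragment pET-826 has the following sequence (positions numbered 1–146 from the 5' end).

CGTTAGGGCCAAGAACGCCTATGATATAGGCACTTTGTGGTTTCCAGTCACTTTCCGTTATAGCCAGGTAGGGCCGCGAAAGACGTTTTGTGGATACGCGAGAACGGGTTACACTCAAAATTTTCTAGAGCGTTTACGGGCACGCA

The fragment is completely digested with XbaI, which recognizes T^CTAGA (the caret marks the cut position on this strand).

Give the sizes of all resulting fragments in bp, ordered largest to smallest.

124, 22 bp

The XbaI site (TCTAGA) starts at position 124.
XbaI cuts after the first base of each site, so after position 124.
Linear molecule, 1 cut → 2 fragments:
  1–124 → 124 bp
  125–146 → 22 bp
Sorted largest to smallest: 124, 22 bp.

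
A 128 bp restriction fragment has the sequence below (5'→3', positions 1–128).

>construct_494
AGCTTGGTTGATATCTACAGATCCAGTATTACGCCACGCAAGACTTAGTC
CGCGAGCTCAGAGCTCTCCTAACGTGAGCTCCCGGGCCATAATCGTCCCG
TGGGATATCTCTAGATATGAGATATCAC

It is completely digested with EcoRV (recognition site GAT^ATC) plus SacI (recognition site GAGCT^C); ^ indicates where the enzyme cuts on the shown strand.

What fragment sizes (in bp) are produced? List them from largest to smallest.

EcoRV sites (GATATC) start at positions 10, 104, 121.
EcoRV cuts after base 3 of each site, so after positions 12, 106, 123.
SacI sites (GAGCTC) start at positions 54, 61, 76.
SacI cuts after base 5 of each site (before the last base), so after positions 58, 65, 80.
Combined cut positions: 12, 58, 65, 80, 106, 123.
Linear molecule, 6 cuts → 7 fragments:
  1–12 → 12 bp
  13–58 → 46 bp
  59–65 → 7 bp
  66–80 → 15 bp
  81–106 → 26 bp
  107–123 → 17 bp
  124–128 → 5 bp
Sorted largest to smallest: 46, 26, 17, 15, 12, 7, 5 bp.

46, 26, 17, 15, 12, 7, 5 bp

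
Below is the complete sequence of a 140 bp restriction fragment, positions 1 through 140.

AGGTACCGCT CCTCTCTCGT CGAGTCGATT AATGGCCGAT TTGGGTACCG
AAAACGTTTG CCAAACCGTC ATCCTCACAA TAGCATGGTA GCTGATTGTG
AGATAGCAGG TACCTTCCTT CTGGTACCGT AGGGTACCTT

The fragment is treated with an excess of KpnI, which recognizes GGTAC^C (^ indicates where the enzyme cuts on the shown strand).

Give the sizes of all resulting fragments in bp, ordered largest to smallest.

65, 42, 14, 10, 6, 3 bp

KpnI sites (GGTACC) start at positions 2, 44, 109, 123, 133.
KpnI cuts after base 5 of each site (before the last base), so after positions 6, 48, 113, 127, 137.
Linear molecule, 5 cuts → 6 fragments:
  1–6 → 6 bp
  7–48 → 42 bp
  49–113 → 65 bp
  114–127 → 14 bp
  128–137 → 10 bp
  138–140 → 3 bp
Sorted largest to smallest: 65, 42, 14, 10, 6, 3 bp.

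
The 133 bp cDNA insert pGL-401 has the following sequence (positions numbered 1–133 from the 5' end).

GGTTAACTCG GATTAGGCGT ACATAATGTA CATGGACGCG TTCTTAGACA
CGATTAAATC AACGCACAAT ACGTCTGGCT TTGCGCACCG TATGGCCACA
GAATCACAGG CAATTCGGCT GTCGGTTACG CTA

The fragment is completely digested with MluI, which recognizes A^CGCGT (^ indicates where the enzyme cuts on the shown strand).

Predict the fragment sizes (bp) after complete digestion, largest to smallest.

The MluI site (ACGCGT) starts at position 36.
MluI cuts after the first base of each site, so after position 36.
Linear molecule, 1 cut → 2 fragments:
  1–36 → 36 bp
  37–133 → 97 bp
Sorted largest to smallest: 97, 36 bp.

97, 36 bp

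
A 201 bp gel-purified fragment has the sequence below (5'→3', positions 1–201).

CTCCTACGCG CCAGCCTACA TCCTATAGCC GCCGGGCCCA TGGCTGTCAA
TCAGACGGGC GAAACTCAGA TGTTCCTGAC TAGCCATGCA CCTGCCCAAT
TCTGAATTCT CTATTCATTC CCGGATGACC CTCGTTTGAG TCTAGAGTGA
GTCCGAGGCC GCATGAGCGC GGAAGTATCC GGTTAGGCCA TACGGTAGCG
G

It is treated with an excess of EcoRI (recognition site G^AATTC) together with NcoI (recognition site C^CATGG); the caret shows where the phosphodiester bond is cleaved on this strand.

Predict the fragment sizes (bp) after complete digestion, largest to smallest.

The EcoRI site (GAATTC) starts at position 104.
EcoRI cuts after the first base of each site, so after position 104.
The NcoI site (CCATGG) starts at position 38.
NcoI cuts after the first base of each site, so after position 38.
Combined cut positions: 38, 104.
Linear molecule, 2 cuts → 3 fragments:
  1–38 → 38 bp
  39–104 → 66 bp
  105–201 → 97 bp
Sorted largest to smallest: 97, 66, 38 bp.

97, 66, 38 bp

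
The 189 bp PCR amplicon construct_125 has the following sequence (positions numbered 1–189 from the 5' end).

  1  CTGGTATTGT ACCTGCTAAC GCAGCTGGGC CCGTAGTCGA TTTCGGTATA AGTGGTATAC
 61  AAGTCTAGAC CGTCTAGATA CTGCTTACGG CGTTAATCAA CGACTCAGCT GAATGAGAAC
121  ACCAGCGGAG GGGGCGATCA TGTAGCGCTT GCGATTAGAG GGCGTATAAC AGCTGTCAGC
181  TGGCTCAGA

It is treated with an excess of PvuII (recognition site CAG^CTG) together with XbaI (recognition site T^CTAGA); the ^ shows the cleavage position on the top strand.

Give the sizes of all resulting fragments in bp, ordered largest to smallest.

PvuII sites (CAGCTG) start at positions 22, 106, 170, 177.
PvuII cuts after base 3 of each site, so after positions 24, 108, 172, 179.
XbaI sites (TCTAGA) start at positions 64, 73.
XbaI cuts after the first base of each site, so after positions 64, 73.
Combined cut positions: 24, 64, 73, 108, 172, 179.
Linear molecule, 6 cuts → 7 fragments:
  1–24 → 24 bp
  25–64 → 40 bp
  65–73 → 9 bp
  74–108 → 35 bp
  109–172 → 64 bp
  173–179 → 7 bp
  180–189 → 10 bp
Sorted largest to smallest: 64, 40, 35, 24, 10, 9, 7 bp.

64, 40, 35, 24, 10, 9, 7 bp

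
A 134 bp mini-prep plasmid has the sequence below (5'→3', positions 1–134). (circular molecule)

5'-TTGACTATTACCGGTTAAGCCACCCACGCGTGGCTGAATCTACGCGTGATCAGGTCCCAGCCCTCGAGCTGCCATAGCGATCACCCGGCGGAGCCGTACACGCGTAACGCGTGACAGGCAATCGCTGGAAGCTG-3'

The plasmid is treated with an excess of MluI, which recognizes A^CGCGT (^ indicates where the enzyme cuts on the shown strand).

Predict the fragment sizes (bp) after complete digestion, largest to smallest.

58, 53, 16, 7 bp

MluI sites (ACGCGT) start at positions 26, 42, 100, 107.
MluI cuts after the first base of each site, so after positions 26, 42, 100, 107.
Circular molecule, 4 cuts → 4 fragments:
  27–42 → 16 bp
  43–100 → 58 bp
  101–107 → 7 bp
  108–134 then 1–26 → 27 + 26 = 53 bp
Sorted largest to smallest: 58, 53, 16, 7 bp.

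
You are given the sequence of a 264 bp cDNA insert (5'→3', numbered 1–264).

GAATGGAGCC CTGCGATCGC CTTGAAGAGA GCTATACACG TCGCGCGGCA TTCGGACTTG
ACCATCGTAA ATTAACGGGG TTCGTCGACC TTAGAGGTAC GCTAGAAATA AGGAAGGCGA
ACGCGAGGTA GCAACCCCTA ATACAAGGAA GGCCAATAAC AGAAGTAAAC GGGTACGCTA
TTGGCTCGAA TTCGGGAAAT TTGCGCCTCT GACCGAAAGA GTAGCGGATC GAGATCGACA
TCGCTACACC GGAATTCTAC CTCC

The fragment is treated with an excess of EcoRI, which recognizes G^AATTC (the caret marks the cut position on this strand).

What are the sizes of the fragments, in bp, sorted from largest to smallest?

188, 64, 12 bp

EcoRI sites (GAATTC) start at positions 188, 252.
EcoRI cuts after the first base of each site, so after positions 188, 252.
Linear molecule, 2 cuts → 3 fragments:
  1–188 → 188 bp
  189–252 → 64 bp
  253–264 → 12 bp
Sorted largest to smallest: 188, 64, 12 bp.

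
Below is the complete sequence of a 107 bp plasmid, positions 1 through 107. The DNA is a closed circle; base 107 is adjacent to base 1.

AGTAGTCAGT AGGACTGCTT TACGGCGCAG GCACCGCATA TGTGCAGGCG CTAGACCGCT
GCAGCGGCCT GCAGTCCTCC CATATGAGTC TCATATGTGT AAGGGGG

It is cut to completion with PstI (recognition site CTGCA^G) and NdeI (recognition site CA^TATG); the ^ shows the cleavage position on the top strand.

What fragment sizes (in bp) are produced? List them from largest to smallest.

52, 25, 11, 10, 9 bp

PstI sites (CTGCAG) start at positions 59, 69.
PstI cuts after base 5 of each site (before the last base), so after positions 63, 73.
NdeI sites (CATATG) start at positions 37, 81, 92.
NdeI cuts after base 2 of each site, so after positions 38, 82, 93.
Combined cut positions: 38, 63, 73, 82, 93.
Circular molecule, 5 cuts → 5 fragments:
  39–63 → 25 bp
  64–73 → 10 bp
  74–82 → 9 bp
  83–93 → 11 bp
  94–107 then 1–38 → 14 + 38 = 52 bp
Sorted largest to smallest: 52, 25, 11, 10, 9 bp.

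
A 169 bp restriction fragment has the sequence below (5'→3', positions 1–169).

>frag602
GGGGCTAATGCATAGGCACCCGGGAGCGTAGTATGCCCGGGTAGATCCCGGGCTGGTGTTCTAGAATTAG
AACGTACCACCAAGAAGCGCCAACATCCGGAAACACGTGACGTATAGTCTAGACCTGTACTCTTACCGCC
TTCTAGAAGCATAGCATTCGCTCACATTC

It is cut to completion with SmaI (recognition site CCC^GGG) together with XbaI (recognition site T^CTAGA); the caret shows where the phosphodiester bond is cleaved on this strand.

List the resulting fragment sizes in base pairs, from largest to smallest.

SmaI sites (CCCGGG) start at positions 19, 36, 47.
SmaI cuts after base 3 of each site, so after positions 21, 38, 49.
XbaI sites (TCTAGA) start at positions 60, 118, 142.
XbaI cuts after the first base of each site, so after positions 60, 118, 142.
Combined cut positions: 21, 38, 49, 60, 118, 142.
Linear molecule, 6 cuts → 7 fragments:
  1–21 → 21 bp
  22–38 → 17 bp
  39–49 → 11 bp
  50–60 → 11 bp
  61–118 → 58 bp
  119–142 → 24 bp
  143–169 → 27 bp
Sorted largest to smallest: 58, 27, 24, 21, 17, 11, 11 bp.

58, 27, 24, 21, 17, 11, 11 bp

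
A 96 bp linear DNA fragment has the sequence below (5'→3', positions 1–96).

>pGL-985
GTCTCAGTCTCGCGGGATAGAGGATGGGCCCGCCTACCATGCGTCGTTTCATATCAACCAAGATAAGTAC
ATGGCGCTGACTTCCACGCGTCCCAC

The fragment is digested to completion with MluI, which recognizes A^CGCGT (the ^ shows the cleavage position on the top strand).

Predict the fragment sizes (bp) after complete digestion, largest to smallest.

The MluI site (ACGCGT) starts at position 86.
MluI cuts after the first base of each site, so after position 86.
Linear molecule, 1 cut → 2 fragments:
  1–86 → 86 bp
  87–96 → 10 bp
Sorted largest to smallest: 86, 10 bp.

86, 10 bp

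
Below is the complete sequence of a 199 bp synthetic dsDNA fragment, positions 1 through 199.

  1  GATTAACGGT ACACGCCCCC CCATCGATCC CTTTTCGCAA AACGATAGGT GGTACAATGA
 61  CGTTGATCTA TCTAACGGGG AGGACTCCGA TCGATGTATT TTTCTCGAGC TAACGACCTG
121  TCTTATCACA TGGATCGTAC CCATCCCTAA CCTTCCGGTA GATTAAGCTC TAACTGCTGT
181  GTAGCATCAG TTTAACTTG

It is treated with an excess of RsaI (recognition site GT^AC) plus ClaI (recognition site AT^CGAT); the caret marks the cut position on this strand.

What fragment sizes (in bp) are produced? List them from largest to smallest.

61, 47, 38, 29, 14, 10 bp

RsaI sites (GTAC) start at positions 9, 52, 137.
RsaI cuts after base 2 of each site, so after positions 10, 53, 138.
ClaI sites (ATCGAT) start at positions 23, 90.
ClaI cuts after base 2 of each site, so after positions 24, 91.
Combined cut positions: 10, 24, 53, 91, 138.
Linear molecule, 5 cuts → 6 fragments:
  1–10 → 10 bp
  11–24 → 14 bp
  25–53 → 29 bp
  54–91 → 38 bp
  92–138 → 47 bp
  139–199 → 61 bp
Sorted largest to smallest: 61, 47, 38, 29, 14, 10 bp.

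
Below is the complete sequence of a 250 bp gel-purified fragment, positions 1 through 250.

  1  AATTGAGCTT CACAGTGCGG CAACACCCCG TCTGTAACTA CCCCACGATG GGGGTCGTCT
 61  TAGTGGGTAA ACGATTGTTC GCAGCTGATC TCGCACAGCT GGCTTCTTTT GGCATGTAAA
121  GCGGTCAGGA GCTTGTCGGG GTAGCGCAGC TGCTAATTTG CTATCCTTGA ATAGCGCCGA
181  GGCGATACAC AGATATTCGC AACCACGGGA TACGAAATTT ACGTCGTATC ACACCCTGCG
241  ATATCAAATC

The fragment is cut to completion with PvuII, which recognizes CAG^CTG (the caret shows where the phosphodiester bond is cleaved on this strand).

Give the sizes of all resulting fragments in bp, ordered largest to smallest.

101, 84, 51, 14 bp

PvuII sites (CAGCTG) start at positions 82, 96, 147.
PvuII cuts after base 3 of each site, so after positions 84, 98, 149.
Linear molecule, 3 cuts → 4 fragments:
  1–84 → 84 bp
  85–98 → 14 bp
  99–149 → 51 bp
  150–250 → 101 bp
Sorted largest to smallest: 101, 84, 51, 14 bp.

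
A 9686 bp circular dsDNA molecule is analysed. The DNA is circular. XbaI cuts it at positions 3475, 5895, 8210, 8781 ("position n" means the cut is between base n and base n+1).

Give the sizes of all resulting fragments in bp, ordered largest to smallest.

4380, 2420, 2315, 571 bp

Circular molecule, 4 cuts → 4 fragments:
  5895 − 3475 = 2420 bp
  8210 − 5895 = 2315 bp
  8781 − 8210 = 571 bp
  wrap: 9686 − 8781 + 3475 = 4380 bp
Sorted largest to smallest: 4380, 2420, 2315, 571 bp.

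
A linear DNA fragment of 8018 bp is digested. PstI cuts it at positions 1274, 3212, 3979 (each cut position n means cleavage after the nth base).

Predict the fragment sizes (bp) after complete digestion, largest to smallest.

4039, 1938, 1274, 767 bp

Linear molecule, 3 cuts → 4 fragments:
  1274 − 0 = 1274 bp
  3212 − 1274 = 1938 bp
  3979 − 3212 = 767 bp
  8018 − 3979 = 4039 bp
Sorted largest to smallest: 4039, 1938, 1274, 767 bp.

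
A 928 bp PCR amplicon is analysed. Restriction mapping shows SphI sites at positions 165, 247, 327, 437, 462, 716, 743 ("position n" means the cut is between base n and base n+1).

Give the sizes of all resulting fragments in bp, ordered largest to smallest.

Linear molecule, 7 cuts → 8 fragments:
  165 − 0 = 165 bp
  247 − 165 = 82 bp
  327 − 247 = 80 bp
  437 − 327 = 110 bp
  462 − 437 = 25 bp
  716 − 462 = 254 bp
  743 − 716 = 27 bp
  928 − 743 = 185 bp
Sorted largest to smallest: 254, 185, 165, 110, 82, 80, 27, 25 bp.

254, 185, 165, 110, 82, 80, 27, 25 bp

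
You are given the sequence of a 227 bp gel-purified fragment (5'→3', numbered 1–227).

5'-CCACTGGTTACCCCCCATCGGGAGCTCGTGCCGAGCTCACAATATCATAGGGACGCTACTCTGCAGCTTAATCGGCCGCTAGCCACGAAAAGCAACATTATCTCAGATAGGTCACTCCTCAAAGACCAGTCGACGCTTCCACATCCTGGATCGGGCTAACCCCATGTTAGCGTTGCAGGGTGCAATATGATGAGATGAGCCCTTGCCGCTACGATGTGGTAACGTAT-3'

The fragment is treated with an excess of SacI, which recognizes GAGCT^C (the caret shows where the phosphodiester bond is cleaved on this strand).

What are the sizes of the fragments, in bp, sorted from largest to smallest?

SacI sites (GAGCTC) start at positions 22, 33.
SacI cuts after base 5 of each site (before the last base), so after positions 26, 37.
Linear molecule, 2 cuts → 3 fragments:
  1–26 → 26 bp
  27–37 → 11 bp
  38–227 → 190 bp
Sorted largest to smallest: 190, 26, 11 bp.

190, 26, 11 bp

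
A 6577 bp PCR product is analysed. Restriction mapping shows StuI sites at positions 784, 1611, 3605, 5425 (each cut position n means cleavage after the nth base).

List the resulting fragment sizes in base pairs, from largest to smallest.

Linear molecule, 4 cuts → 5 fragments:
  784 − 0 = 784 bp
  1611 − 784 = 827 bp
  3605 − 1611 = 1994 bp
  5425 − 3605 = 1820 bp
  6577 − 5425 = 1152 bp
Sorted largest to smallest: 1994, 1820, 1152, 827, 784 bp.

1994, 1820, 1152, 827, 784 bp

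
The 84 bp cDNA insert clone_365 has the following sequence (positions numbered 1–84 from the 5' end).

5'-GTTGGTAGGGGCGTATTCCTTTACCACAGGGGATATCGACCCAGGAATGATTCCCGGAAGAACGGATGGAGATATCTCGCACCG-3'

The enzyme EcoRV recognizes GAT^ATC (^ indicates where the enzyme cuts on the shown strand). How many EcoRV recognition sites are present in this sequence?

2

GATATC occurs starting at positions 32, 71.
EcoRV cuts at 2 sites.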